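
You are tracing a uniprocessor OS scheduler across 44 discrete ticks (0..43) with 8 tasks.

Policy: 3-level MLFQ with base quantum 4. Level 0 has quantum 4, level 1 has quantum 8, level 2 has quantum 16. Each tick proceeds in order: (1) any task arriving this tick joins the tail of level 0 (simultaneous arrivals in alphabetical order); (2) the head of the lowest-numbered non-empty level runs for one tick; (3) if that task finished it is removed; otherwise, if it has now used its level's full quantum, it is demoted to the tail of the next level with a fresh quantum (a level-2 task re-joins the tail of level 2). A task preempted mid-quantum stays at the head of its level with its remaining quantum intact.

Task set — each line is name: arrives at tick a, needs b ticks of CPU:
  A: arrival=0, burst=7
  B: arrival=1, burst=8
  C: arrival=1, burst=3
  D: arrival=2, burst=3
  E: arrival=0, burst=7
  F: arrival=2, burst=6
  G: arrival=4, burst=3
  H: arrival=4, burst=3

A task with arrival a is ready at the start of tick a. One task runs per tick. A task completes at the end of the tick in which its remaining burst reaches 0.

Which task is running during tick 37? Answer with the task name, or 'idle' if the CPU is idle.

t=0: L0/L1/L2 = AE/-/- → run A
t=1: L0/L1/L2 = AEBC/-/- → run A
t=2: L0/L1/L2 = AEBCDF/-/- → run A
t=3: L0/L1/L2 = AEBCDF/-/- → run A
t=4: L0/L1/L2 = EBCDFGH/A/- → run E
t=5: L0/L1/L2 = EBCDFGH/A/- → run E
t=6: L0/L1/L2 = EBCDFGH/A/- → run E
t=7: L0/L1/L2 = EBCDFGH/A/- → run E
t=8: L0/L1/L2 = BCDFGH/AE/- → run B
t=9: L0/L1/L2 = BCDFGH/AE/- → run B
t=10: L0/L1/L2 = BCDFGH/AE/- → run B
t=11: L0/L1/L2 = BCDFGH/AE/- → run B
t=12: L0/L1/L2 = CDFGH/AEB/- → run C
t=13: L0/L1/L2 = CDFGH/AEB/- → run C
t=14: L0/L1/L2 = CDFGH/AEB/- → run C
t=15: L0/L1/L2 = DFGH/AEB/- → run D
t=16: L0/L1/L2 = DFGH/AEB/- → run D
t=17: L0/L1/L2 = DFGH/AEB/- → run D
t=18: L0/L1/L2 = FGH/AEB/- → run F
t=19: L0/L1/L2 = FGH/AEB/- → run F
t=20: L0/L1/L2 = FGH/AEB/- → run F
t=21: L0/L1/L2 = FGH/AEB/- → run F
t=22: L0/L1/L2 = GH/AEBF/- → run G
t=23: L0/L1/L2 = GH/AEBF/- → run G
t=24: L0/L1/L2 = GH/AEBF/- → run G
t=25: L0/L1/L2 = H/AEBF/- → run H
t=26: L0/L1/L2 = H/AEBF/- → run H
t=27: L0/L1/L2 = H/AEBF/- → run H
t=28: L0/L1/L2 = -/AEBF/- → run A
t=29: L0/L1/L2 = -/AEBF/- → run A
t=30: L0/L1/L2 = -/AEBF/- → run A
t=31: L0/L1/L2 = -/EBF/- → run E
t=32: L0/L1/L2 = -/EBF/- → run E
t=33: L0/L1/L2 = -/EBF/- → run E
t=34: L0/L1/L2 = -/BF/- → run B
t=35: L0/L1/L2 = -/BF/- → run B
t=36: L0/L1/L2 = -/BF/- → run B
t=37: L0/L1/L2 = -/BF/- → run B
t=38: L0/L1/L2 = -/F/- → run F
t=39: L0/L1/L2 = -/F/- → run F
t=40: (idle)
t=41: (idle)
t=42: (idle)
t=43: (idle)

running at tick 37 = B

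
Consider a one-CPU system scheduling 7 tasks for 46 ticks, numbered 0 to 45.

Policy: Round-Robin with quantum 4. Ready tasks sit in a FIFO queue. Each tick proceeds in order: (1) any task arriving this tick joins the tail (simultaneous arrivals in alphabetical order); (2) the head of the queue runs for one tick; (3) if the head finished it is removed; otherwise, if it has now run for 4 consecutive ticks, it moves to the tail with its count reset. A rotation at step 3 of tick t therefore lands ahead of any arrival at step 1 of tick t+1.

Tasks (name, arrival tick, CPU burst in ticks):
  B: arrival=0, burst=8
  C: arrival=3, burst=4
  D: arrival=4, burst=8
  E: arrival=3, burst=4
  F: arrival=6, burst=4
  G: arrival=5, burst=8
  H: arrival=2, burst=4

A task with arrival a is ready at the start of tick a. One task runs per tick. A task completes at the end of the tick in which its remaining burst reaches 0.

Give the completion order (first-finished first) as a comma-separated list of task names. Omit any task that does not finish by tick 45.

completion order = H, C, E, B, F, D, G

t=0: queue=[B] q_used=0 → run B
t=1: queue=[B] q_used=1 → run B
t=2: queue=[B,H] q_used=2 → run B
t=3: queue=[B,H,C,E] q_used=3 → run B
t=4: queue=[H,C,E,B,D] q_used=0 → run H
t=5: queue=[H,C,E,B,D,G] q_used=1 → run H
t=6: queue=[H,C,E,B,D,G,F] q_used=2 → run H
t=7: queue=[H,C,E,B,D,G,F] q_used=3 → run H
t=8: queue=[C,E,B,D,G,F] q_used=0 → run C
t=9: queue=[C,E,B,D,G,F] q_used=1 → run C
t=10: queue=[C,E,B,D,G,F] q_used=2 → run C
t=11: queue=[C,E,B,D,G,F] q_used=3 → run C
t=12: queue=[E,B,D,G,F] q_used=0 → run E
t=13: queue=[E,B,D,G,F] q_used=1 → run E
t=14: queue=[E,B,D,G,F] q_used=2 → run E
t=15: queue=[E,B,D,G,F] q_used=3 → run E
t=16: queue=[B,D,G,F] q_used=0 → run B
t=17: queue=[B,D,G,F] q_used=1 → run B
t=18: queue=[B,D,G,F] q_used=2 → run B
t=19: queue=[B,D,G,F] q_used=3 → run B
t=20: queue=[D,G,F] q_used=0 → run D
t=21: queue=[D,G,F] q_used=1 → run D
t=22: queue=[D,G,F] q_used=2 → run D
t=23: queue=[D,G,F] q_used=3 → run D
t=24: queue=[G,F,D] q_used=0 → run G
t=25: queue=[G,F,D] q_used=1 → run G
t=26: queue=[G,F,D] q_used=2 → run G
t=27: queue=[G,F,D] q_used=3 → run G
t=28: queue=[F,D,G] q_used=0 → run F
t=29: queue=[F,D,G] q_used=1 → run F
t=30: queue=[F,D,G] q_used=2 → run F
t=31: queue=[F,D,G] q_used=3 → run F
t=32: queue=[D,G] q_used=0 → run D
t=33: queue=[D,G] q_used=1 → run D
t=34: queue=[D,G] q_used=2 → run D
t=35: queue=[D,G] q_used=3 → run D
t=36: queue=[G] q_used=0 → run G
t=37: queue=[G] q_used=1 → run G
t=38: queue=[G] q_used=2 → run G
t=39: queue=[G] q_used=3 → run G
t=40: (idle)
t=41: (idle)
t=42: (idle)
t=43: (idle)
t=44: (idle)
t=45: (idle)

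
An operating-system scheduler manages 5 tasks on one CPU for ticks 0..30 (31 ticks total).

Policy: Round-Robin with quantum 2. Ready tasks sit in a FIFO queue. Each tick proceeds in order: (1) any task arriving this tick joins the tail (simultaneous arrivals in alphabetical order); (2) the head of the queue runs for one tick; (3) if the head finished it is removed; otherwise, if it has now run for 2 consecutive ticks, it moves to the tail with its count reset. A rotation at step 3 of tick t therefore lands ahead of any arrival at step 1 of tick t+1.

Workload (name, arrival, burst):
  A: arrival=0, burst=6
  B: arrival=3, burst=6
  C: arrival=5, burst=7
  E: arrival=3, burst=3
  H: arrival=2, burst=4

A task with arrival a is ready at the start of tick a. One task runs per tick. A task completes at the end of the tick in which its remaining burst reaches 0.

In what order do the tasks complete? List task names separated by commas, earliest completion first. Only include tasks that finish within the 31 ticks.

completion order = A, H, E, B, C

t=0: queue=[A] q_used=0 → run A
t=1: queue=[A] q_used=1 → run A
t=2: queue=[A,H] q_used=0 → run A
t=3: queue=[A,H,B,E] q_used=1 → run A
t=4: queue=[H,B,E,A] q_used=0 → run H
t=5: queue=[H,B,E,A,C] q_used=1 → run H
t=6: queue=[B,E,A,C,H] q_used=0 → run B
t=7: queue=[B,E,A,C,H] q_used=1 → run B
t=8: queue=[E,A,C,H,B] q_used=0 → run E
t=9: queue=[E,A,C,H,B] q_used=1 → run E
t=10: queue=[A,C,H,B,E] q_used=0 → run A
t=11: queue=[A,C,H,B,E] q_used=1 → run A
t=12: queue=[C,H,B,E] q_used=0 → run C
t=13: queue=[C,H,B,E] q_used=1 → run C
t=14: queue=[H,B,E,C] q_used=0 → run H
t=15: queue=[H,B,E,C] q_used=1 → run H
t=16: queue=[B,E,C] q_used=0 → run B
t=17: queue=[B,E,C] q_used=1 → run B
t=18: queue=[E,C,B] q_used=0 → run E
t=19: queue=[C,B] q_used=0 → run C
t=20: queue=[C,B] q_used=1 → run C
t=21: queue=[B,C] q_used=0 → run B
t=22: queue=[B,C] q_used=1 → run B
t=23: queue=[C] q_used=0 → run C
t=24: queue=[C] q_used=1 → run C
t=25: queue=[C] q_used=0 → run C
t=26: (idle)
t=27: (idle)
t=28: (idle)
t=29: (idle)
t=30: (idle)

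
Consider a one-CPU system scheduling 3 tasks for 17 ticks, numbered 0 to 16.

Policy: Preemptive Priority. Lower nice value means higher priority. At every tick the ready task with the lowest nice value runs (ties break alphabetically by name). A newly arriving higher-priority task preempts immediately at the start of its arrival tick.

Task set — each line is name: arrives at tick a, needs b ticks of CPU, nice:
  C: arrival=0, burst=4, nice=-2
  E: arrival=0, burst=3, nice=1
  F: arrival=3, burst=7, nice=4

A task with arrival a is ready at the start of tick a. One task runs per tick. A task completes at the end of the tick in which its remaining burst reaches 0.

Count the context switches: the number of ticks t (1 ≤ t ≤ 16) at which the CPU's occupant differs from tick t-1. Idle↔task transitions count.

context switches = 3

t=0: ready={C,E} → run C
t=1: ready={C,E} → run C
t=2: ready={C,E} → run C
t=3: ready={C,E,F} → run C
t=4: ready={E,F} → run E
t=5: ready={E,F} → run E
t=6: ready={E,F} → run E
t=7: ready={F} → run F
t=8: ready={F} → run F
t=9: ready={F} → run F
t=10: ready={F} → run F
t=11: ready={F} → run F
t=12: ready={F} → run F
t=13: ready={F} → run F
t=14: (idle)
t=15: (idle)
t=16: (idle)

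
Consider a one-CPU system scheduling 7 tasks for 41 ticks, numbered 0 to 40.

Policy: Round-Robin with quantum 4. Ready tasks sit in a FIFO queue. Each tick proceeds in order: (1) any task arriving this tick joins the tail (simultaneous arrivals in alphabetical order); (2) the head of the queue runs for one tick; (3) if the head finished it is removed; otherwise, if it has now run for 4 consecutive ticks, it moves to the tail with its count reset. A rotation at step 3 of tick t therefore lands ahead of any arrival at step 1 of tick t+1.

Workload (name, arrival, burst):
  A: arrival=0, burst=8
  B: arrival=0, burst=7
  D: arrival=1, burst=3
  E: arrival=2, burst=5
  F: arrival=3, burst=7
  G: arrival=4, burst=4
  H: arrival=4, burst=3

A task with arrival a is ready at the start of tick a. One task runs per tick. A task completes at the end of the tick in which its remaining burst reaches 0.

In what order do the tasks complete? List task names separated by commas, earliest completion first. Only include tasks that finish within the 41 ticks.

t=0: queue=[A,B] q_used=0 → run A
t=1: queue=[A,B,D] q_used=1 → run A
t=2: queue=[A,B,D,E] q_used=2 → run A
t=3: queue=[A,B,D,E,F] q_used=3 → run A
t=4: queue=[B,D,E,F,A,G,H] q_used=0 → run B
t=5: queue=[B,D,E,F,A,G,H] q_used=1 → run B
t=6: queue=[B,D,E,F,A,G,H] q_used=2 → run B
t=7: queue=[B,D,E,F,A,G,H] q_used=3 → run B
t=8: queue=[D,E,F,A,G,H,B] q_used=0 → run D
t=9: queue=[D,E,F,A,G,H,B] q_used=1 → run D
t=10: queue=[D,E,F,A,G,H,B] q_used=2 → run D
t=11: queue=[E,F,A,G,H,B] q_used=0 → run E
t=12: queue=[E,F,A,G,H,B] q_used=1 → run E
t=13: queue=[E,F,A,G,H,B] q_used=2 → run E
t=14: queue=[E,F,A,G,H,B] q_used=3 → run E
t=15: queue=[F,A,G,H,B,E] q_used=0 → run F
t=16: queue=[F,A,G,H,B,E] q_used=1 → run F
t=17: queue=[F,A,G,H,B,E] q_used=2 → run F
t=18: queue=[F,A,G,H,B,E] q_used=3 → run F
t=19: queue=[A,G,H,B,E,F] q_used=0 → run A
t=20: queue=[A,G,H,B,E,F] q_used=1 → run A
t=21: queue=[A,G,H,B,E,F] q_used=2 → run A
t=22: queue=[A,G,H,B,E,F] q_used=3 → run A
t=23: queue=[G,H,B,E,F] q_used=0 → run G
t=24: queue=[G,H,B,E,F] q_used=1 → run G
t=25: queue=[G,H,B,E,F] q_used=2 → run G
t=26: queue=[G,H,B,E,F] q_used=3 → run G
t=27: queue=[H,B,E,F] q_used=0 → run H
t=28: queue=[H,B,E,F] q_used=1 → run H
t=29: queue=[H,B,E,F] q_used=2 → run H
t=30: queue=[B,E,F] q_used=0 → run B
t=31: queue=[B,E,F] q_used=1 → run B
t=32: queue=[B,E,F] q_used=2 → run B
t=33: queue=[E,F] q_used=0 → run E
t=34: queue=[F] q_used=0 → run F
t=35: queue=[F] q_used=1 → run F
t=36: queue=[F] q_used=2 → run F
t=37: (idle)
t=38: (idle)
t=39: (idle)
t=40: (idle)

completion order = D, A, G, H, B, E, F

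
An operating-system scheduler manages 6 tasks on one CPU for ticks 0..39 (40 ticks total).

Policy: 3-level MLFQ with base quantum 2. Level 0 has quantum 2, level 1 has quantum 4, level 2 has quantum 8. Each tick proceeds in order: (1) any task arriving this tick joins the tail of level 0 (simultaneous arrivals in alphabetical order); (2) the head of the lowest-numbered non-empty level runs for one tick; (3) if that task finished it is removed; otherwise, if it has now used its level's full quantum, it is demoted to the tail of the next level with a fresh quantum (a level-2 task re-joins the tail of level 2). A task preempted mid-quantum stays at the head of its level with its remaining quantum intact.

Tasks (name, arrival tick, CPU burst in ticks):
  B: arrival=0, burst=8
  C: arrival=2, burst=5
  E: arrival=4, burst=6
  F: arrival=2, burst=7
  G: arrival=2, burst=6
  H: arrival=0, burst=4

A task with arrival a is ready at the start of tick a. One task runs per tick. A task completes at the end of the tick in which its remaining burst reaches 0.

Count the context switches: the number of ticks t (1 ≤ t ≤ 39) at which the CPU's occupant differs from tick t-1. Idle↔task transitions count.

t=0: L0/L1/L2 = BH/-/- → run B
t=1: L0/L1/L2 = BH/-/- → run B
t=2: L0/L1/L2 = HCFG/B/- → run H
t=3: L0/L1/L2 = HCFG/B/- → run H
t=4: L0/L1/L2 = CFGE/BH/- → run C
t=5: L0/L1/L2 = CFGE/BH/- → run C
t=6: L0/L1/L2 = FGE/BHC/- → run F
t=7: L0/L1/L2 = FGE/BHC/- → run F
t=8: L0/L1/L2 = GE/BHCF/- → run G
t=9: L0/L1/L2 = GE/BHCF/- → run G
t=10: L0/L1/L2 = E/BHCFG/- → run E
t=11: L0/L1/L2 = E/BHCFG/- → run E
t=12: L0/L1/L2 = -/BHCFGE/- → run B
t=13: L0/L1/L2 = -/BHCFGE/- → run B
t=14: L0/L1/L2 = -/BHCFGE/- → run B
t=15: L0/L1/L2 = -/BHCFGE/- → run B
t=16: L0/L1/L2 = -/HCFGE/B → run H
t=17: L0/L1/L2 = -/HCFGE/B → run H
t=18: L0/L1/L2 = -/CFGE/B → run C
t=19: L0/L1/L2 = -/CFGE/B → run C
t=20: L0/L1/L2 = -/CFGE/B → run C
t=21: L0/L1/L2 = -/FGE/B → run F
t=22: L0/L1/L2 = -/FGE/B → run F
t=23: L0/L1/L2 = -/FGE/B → run F
t=24: L0/L1/L2 = -/FGE/B → run F
t=25: L0/L1/L2 = -/GE/BF → run G
t=26: L0/L1/L2 = -/GE/BF → run G
t=27: L0/L1/L2 = -/GE/BF → run G
t=28: L0/L1/L2 = -/GE/BF → run G
t=29: L0/L1/L2 = -/E/BF → run E
t=30: L0/L1/L2 = -/E/BF → run E
t=31: L0/L1/L2 = -/E/BF → run E
t=32: L0/L1/L2 = -/E/BF → run E
t=33: L0/L1/L2 = -/-/BF → run B
t=34: L0/L1/L2 = -/-/BF → run B
t=35: L0/L1/L2 = -/-/F → run F
t=36: (idle)
t=37: (idle)
t=38: (idle)
t=39: (idle)

context switches = 14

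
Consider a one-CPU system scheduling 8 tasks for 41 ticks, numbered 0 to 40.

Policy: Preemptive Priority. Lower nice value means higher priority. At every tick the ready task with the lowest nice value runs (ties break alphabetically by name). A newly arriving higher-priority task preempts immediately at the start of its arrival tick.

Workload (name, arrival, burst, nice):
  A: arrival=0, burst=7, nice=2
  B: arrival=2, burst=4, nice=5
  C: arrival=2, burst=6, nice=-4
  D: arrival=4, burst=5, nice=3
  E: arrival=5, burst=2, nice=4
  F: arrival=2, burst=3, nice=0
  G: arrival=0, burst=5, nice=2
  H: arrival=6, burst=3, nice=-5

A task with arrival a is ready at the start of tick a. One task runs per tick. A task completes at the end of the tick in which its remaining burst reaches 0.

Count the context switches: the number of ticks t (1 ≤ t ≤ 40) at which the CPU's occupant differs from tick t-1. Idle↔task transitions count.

context switches = 10

t=0: ready={A,G} → run A
t=1: ready={A,G} → run A
t=2: ready={A,B,C,F,G} → run C
t=3: ready={A,B,C,F,G} → run C
t=4: ready={A,B,C,D,F,G} → run C
t=5: ready={A,B,C,D,E,F,G} → run C
t=6: ready={A,B,C,D,E,F,G,H} → run H
t=7: ready={A,B,C,D,E,F,G,H} → run H
t=8: ready={A,B,C,D,E,F,G,H} → run H
t=9: ready={A,B,C,D,E,F,G} → run C
t=10: ready={A,B,C,D,E,F,G} → run C
t=11: ready={A,B,D,E,F,G} → run F
t=12: ready={A,B,D,E,F,G} → run F
t=13: ready={A,B,D,E,F,G} → run F
t=14: ready={A,B,D,E,G} → run A
t=15: ready={A,B,D,E,G} → run A
t=16: ready={A,B,D,E,G} → run A
t=17: ready={A,B,D,E,G} → run A
t=18: ready={A,B,D,E,G} → run A
t=19: ready={B,D,E,G} → run G
t=20: ready={B,D,E,G} → run G
t=21: ready={B,D,E,G} → run G
t=22: ready={B,D,E,G} → run G
t=23: ready={B,D,E,G} → run G
t=24: ready={B,D,E} → run D
t=25: ready={B,D,E} → run D
t=26: ready={B,D,E} → run D
t=27: ready={B,D,E} → run D
t=28: ready={B,D,E} → run D
t=29: ready={B,E} → run E
t=30: ready={B,E} → run E
t=31: ready={B} → run B
t=32: ready={B} → run B
t=33: ready={B} → run B
t=34: ready={B} → run B
t=35: (idle)
t=36: (idle)
t=37: (idle)
t=38: (idle)
t=39: (idle)
t=40: (idle)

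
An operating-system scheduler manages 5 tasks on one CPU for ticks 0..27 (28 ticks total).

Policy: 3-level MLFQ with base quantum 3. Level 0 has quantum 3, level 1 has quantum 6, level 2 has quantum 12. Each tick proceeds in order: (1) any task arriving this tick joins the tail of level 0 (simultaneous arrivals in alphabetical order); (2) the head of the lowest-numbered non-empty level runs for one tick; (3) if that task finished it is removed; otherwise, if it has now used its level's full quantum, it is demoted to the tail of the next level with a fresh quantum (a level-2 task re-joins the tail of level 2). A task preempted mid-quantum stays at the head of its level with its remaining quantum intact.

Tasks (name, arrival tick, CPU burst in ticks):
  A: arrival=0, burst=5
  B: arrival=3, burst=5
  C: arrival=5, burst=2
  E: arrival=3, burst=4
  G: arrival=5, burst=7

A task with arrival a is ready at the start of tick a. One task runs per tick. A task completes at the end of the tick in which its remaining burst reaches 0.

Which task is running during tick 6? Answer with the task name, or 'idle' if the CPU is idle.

running at tick 6 = E

t=0: L0/L1/L2 = A/-/- → run A
t=1: L0/L1/L2 = A/-/- → run A
t=2: L0/L1/L2 = A/-/- → run A
t=3: L0/L1/L2 = BE/A/- → run B
t=4: L0/L1/L2 = BE/A/- → run B
t=5: L0/L1/L2 = BECG/A/- → run B
t=6: L0/L1/L2 = ECG/AB/- → run E
t=7: L0/L1/L2 = ECG/AB/- → run E
t=8: L0/L1/L2 = ECG/AB/- → run E
t=9: L0/L1/L2 = CG/ABE/- → run C
t=10: L0/L1/L2 = CG/ABE/- → run C
t=11: L0/L1/L2 = G/ABE/- → run G
t=12: L0/L1/L2 = G/ABE/- → run G
t=13: L0/L1/L2 = G/ABE/- → run G
t=14: L0/L1/L2 = -/ABEG/- → run A
t=15: L0/L1/L2 = -/ABEG/- → run A
t=16: L0/L1/L2 = -/BEG/- → run B
t=17: L0/L1/L2 = -/BEG/- → run B
t=18: L0/L1/L2 = -/EG/- → run E
t=19: L0/L1/L2 = -/G/- → run G
t=20: L0/L1/L2 = -/G/- → run G
t=21: L0/L1/L2 = -/G/- → run G
t=22: L0/L1/L2 = -/G/- → run G
t=23: (idle)
t=24: (idle)
t=25: (idle)
t=26: (idle)
t=27: (idle)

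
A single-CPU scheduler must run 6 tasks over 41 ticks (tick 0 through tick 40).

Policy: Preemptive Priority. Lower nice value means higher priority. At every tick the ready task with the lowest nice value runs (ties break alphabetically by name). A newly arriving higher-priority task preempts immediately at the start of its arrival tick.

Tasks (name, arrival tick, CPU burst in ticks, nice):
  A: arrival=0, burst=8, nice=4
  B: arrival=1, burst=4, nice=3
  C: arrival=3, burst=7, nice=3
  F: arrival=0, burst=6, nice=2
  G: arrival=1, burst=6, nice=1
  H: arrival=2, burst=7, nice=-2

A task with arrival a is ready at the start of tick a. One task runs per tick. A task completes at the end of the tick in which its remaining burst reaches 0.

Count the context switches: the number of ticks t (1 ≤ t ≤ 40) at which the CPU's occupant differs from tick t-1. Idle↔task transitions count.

t=0: ready={A,F} → run F
t=1: ready={A,B,F,G} → run G
t=2: ready={A,B,F,G,H} → run H
t=3: ready={A,B,C,F,G,H} → run H
t=4: ready={A,B,C,F,G,H} → run H
t=5: ready={A,B,C,F,G,H} → run H
t=6: ready={A,B,C,F,G,H} → run H
t=7: ready={A,B,C,F,G,H} → run H
t=8: ready={A,B,C,F,G,H} → run H
t=9: ready={A,B,C,F,G} → run G
t=10: ready={A,B,C,F,G} → run G
t=11: ready={A,B,C,F,G} → run G
t=12: ready={A,B,C,F,G} → run G
t=13: ready={A,B,C,F,G} → run G
t=14: ready={A,B,C,F} → run F
t=15: ready={A,B,C,F} → run F
t=16: ready={A,B,C,F} → run F
t=17: ready={A,B,C,F} → run F
t=18: ready={A,B,C,F} → run F
t=19: ready={A,B,C} → run B
t=20: ready={A,B,C} → run B
t=21: ready={A,B,C} → run B
t=22: ready={A,B,C} → run B
t=23: ready={A,C} → run C
t=24: ready={A,C} → run C
t=25: ready={A,C} → run C
t=26: ready={A,C} → run C
t=27: ready={A,C} → run C
t=28: ready={A,C} → run C
t=29: ready={A,C} → run C
t=30: ready={A} → run A
t=31: ready={A} → run A
t=32: ready={A} → run A
t=33: ready={A} → run A
t=34: ready={A} → run A
t=35: ready={A} → run A
t=36: ready={A} → run A
t=37: ready={A} → run A
t=38: (idle)
t=39: (idle)
t=40: (idle)

context switches = 8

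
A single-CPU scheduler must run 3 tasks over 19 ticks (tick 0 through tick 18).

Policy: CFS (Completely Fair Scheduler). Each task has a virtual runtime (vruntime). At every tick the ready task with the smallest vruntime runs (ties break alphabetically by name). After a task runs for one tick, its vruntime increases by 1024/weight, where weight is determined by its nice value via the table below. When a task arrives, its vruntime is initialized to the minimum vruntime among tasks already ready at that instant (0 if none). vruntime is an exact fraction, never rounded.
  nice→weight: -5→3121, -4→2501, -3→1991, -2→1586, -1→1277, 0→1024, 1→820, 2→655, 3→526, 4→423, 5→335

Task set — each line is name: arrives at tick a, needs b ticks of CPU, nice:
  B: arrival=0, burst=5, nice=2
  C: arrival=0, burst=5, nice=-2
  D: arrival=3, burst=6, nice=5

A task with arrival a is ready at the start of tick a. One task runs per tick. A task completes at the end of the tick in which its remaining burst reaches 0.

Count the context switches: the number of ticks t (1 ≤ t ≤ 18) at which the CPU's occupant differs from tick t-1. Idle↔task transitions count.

context switches = 9

t=0: vr[B=0 C=0] → run B
t=1: vr[B=1024/655 C=0] → run C
t=2: vr[B=1024/655 C=512/793] → run C
t=3: vr[B=1024/655 C=1024/793 D=1024/793] → run C
t=4: vr[B=1024/655 C=1536/793 D=1024/793] → run D
t=5: vr[B=1024/655 C=1536/793 D=1155072/265655] → run B
t=6: vr[B=2048/655 C=1536/793 D=1155072/265655] → run C
t=7: vr[B=2048/655 C=2048/793 D=1155072/265655] → run C
t=8: vr[B=2048/655 D=1155072/265655] → run B
t=9: vr[B=3072/655 D=1155072/265655] → run D
t=10: vr[B=3072/655 D=1967104/265655] → run B
t=11: vr[B=4096/655 D=1967104/265655] → run B
t=12: vr[D=1967104/265655] → run D
t=13: vr[D=2779136/265655] → run D
t=14: vr[D=3591168/265655] → run D
t=15: vr[D=880640/53131] → run D
t=16: (idle)
t=17: (idle)
t=18: (idle)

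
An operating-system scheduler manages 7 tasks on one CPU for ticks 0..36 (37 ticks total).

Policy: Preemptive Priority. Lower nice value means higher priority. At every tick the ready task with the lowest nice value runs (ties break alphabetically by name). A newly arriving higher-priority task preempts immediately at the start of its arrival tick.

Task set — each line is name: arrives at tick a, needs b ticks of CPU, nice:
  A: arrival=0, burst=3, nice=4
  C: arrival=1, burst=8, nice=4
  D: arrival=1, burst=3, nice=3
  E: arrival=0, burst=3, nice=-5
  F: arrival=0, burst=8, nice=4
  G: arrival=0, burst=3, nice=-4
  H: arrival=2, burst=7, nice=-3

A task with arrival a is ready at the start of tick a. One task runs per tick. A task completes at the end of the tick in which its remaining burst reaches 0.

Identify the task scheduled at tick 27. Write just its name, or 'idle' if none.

running at tick 27 = F

t=0: ready={A,E,F,G} → run E
t=1: ready={A,C,D,E,F,G} → run E
t=2: ready={A,C,D,E,F,G,H} → run E
t=3: ready={A,C,D,F,G,H} → run G
t=4: ready={A,C,D,F,G,H} → run G
t=5: ready={A,C,D,F,G,H} → run G
t=6: ready={A,C,D,F,H} → run H
t=7: ready={A,C,D,F,H} → run H
t=8: ready={A,C,D,F,H} → run H
t=9: ready={A,C,D,F,H} → run H
t=10: ready={A,C,D,F,H} → run H
t=11: ready={A,C,D,F,H} → run H
t=12: ready={A,C,D,F,H} → run H
t=13: ready={A,C,D,F} → run D
t=14: ready={A,C,D,F} → run D
t=15: ready={A,C,D,F} → run D
t=16: ready={A,C,F} → run A
t=17: ready={A,C,F} → run A
t=18: ready={A,C,F} → run A
t=19: ready={C,F} → run C
t=20: ready={C,F} → run C
t=21: ready={C,F} → run C
t=22: ready={C,F} → run C
t=23: ready={C,F} → run C
t=24: ready={C,F} → run C
t=25: ready={C,F} → run C
t=26: ready={C,F} → run C
t=27: ready={F} → run F
t=28: ready={F} → run F
t=29: ready={F} → run F
t=30: ready={F} → run F
t=31: ready={F} → run F
t=32: ready={F} → run F
t=33: ready={F} → run F
t=34: ready={F} → run F
t=35: (idle)
t=36: (idle)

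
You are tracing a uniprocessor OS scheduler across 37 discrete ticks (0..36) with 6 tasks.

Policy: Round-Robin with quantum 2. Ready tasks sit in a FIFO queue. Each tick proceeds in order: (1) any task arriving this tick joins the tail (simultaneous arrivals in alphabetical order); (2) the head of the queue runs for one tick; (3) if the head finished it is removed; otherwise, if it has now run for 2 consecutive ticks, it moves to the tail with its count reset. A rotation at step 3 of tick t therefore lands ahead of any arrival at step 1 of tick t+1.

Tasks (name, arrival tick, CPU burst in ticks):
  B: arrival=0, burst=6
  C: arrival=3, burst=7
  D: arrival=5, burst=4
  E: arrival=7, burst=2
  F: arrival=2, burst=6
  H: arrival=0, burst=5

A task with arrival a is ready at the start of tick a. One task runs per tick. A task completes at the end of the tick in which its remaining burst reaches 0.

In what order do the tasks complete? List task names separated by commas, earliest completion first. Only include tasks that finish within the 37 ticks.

t=0: queue=[B,H] q_used=0 → run B
t=1: queue=[B,H] q_used=1 → run B
t=2: queue=[H,B,F] q_used=0 → run H
t=3: queue=[H,B,F,C] q_used=1 → run H
t=4: queue=[B,F,C,H] q_used=0 → run B
t=5: queue=[B,F,C,H,D] q_used=1 → run B
t=6: queue=[F,C,H,D,B] q_used=0 → run F
t=7: queue=[F,C,H,D,B,E] q_used=1 → run F
t=8: queue=[C,H,D,B,E,F] q_used=0 → run C
t=9: queue=[C,H,D,B,E,F] q_used=1 → run C
t=10: queue=[H,D,B,E,F,C] q_used=0 → run H
t=11: queue=[H,D,B,E,F,C] q_used=1 → run H
t=12: queue=[D,B,E,F,C,H] q_used=0 → run D
t=13: queue=[D,B,E,F,C,H] q_used=1 → run D
t=14: queue=[B,E,F,C,H,D] q_used=0 → run B
t=15: queue=[B,E,F,C,H,D] q_used=1 → run B
t=16: queue=[E,F,C,H,D] q_used=0 → run E
t=17: queue=[E,F,C,H,D] q_used=1 → run E
t=18: queue=[F,C,H,D] q_used=0 → run F
t=19: queue=[F,C,H,D] q_used=1 → run F
t=20: queue=[C,H,D,F] q_used=0 → run C
t=21: queue=[C,H,D,F] q_used=1 → run C
t=22: queue=[H,D,F,C] q_used=0 → run H
t=23: queue=[D,F,C] q_used=0 → run D
t=24: queue=[D,F,C] q_used=1 → run D
t=25: queue=[F,C] q_used=0 → run F
t=26: queue=[F,C] q_used=1 → run F
t=27: queue=[C] q_used=0 → run C
t=28: queue=[C] q_used=1 → run C
t=29: queue=[C] q_used=0 → run C
t=30: (idle)
t=31: (idle)
t=32: (idle)
t=33: (idle)
t=34: (idle)
t=35: (idle)
t=36: (idle)

completion order = B, E, H, D, F, C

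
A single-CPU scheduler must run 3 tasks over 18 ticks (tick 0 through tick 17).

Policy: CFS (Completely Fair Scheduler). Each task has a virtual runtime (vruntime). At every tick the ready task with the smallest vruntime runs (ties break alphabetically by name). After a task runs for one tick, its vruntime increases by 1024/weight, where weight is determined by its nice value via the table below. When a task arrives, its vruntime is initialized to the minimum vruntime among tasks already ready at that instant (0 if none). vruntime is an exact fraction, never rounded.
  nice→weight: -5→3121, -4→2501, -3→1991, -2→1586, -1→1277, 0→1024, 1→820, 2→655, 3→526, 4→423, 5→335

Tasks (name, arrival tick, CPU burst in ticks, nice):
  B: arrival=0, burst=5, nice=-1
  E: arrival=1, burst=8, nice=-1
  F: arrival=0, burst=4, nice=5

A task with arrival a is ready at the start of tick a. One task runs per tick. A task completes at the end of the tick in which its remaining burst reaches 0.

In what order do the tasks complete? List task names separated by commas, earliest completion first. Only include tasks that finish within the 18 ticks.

t=0: vr[B=0 F=0] → run B
t=1: vr[B=1024/1277 E=0 F=0] → run E
t=2: vr[B=1024/1277 E=1024/1277 F=0] → run F
t=3: vr[B=1024/1277 E=1024/1277 F=1024/335] → run B
t=4: vr[B=2048/1277 E=1024/1277 F=1024/335] → run E
t=5: vr[B=2048/1277 E=2048/1277 F=1024/335] → run B
t=6: vr[B=3072/1277 E=2048/1277 F=1024/335] → run E
t=7: vr[B=3072/1277 E=3072/1277 F=1024/335] → run B
t=8: vr[B=4096/1277 E=3072/1277 F=1024/335] → run E
t=9: vr[B=4096/1277 E=4096/1277 F=1024/335] → run F
t=10: vr[B=4096/1277 E=4096/1277 F=2048/335] → run B
t=11: vr[E=4096/1277 F=2048/335] → run E
t=12: vr[E=5120/1277 F=2048/335] → run E
t=13: vr[E=6144/1277 F=2048/335] → run E
t=14: vr[E=7168/1277 F=2048/335] → run E
t=15: vr[F=2048/335] → run F
t=16: vr[F=3072/335] → run F
t=17: (idle)

completion order = B, E, F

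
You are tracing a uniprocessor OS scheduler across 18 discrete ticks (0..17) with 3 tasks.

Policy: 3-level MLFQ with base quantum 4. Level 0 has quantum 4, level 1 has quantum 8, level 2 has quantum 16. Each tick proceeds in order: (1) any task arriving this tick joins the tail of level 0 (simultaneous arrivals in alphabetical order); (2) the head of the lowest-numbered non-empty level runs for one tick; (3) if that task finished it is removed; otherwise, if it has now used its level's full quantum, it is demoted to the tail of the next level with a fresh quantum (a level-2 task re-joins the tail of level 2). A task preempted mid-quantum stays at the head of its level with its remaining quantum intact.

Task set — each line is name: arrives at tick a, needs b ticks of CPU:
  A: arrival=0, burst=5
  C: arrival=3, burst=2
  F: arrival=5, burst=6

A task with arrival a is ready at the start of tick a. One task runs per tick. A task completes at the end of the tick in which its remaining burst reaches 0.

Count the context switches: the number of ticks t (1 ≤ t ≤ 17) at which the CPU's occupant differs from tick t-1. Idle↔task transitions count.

context switches = 5

t=0: L0/L1/L2 = A/-/- → run A
t=1: L0/L1/L2 = A/-/- → run A
t=2: L0/L1/L2 = A/-/- → run A
t=3: L0/L1/L2 = AC/-/- → run A
t=4: L0/L1/L2 = C/A/- → run C
t=5: L0/L1/L2 = CF/A/- → run C
t=6: L0/L1/L2 = F/A/- → run F
t=7: L0/L1/L2 = F/A/- → run F
t=8: L0/L1/L2 = F/A/- → run F
t=9: L0/L1/L2 = F/A/- → run F
t=10: L0/L1/L2 = -/AF/- → run A
t=11: L0/L1/L2 = -/F/- → run F
t=12: L0/L1/L2 = -/F/- → run F
t=13: (idle)
t=14: (idle)
t=15: (idle)
t=16: (idle)
t=17: (idle)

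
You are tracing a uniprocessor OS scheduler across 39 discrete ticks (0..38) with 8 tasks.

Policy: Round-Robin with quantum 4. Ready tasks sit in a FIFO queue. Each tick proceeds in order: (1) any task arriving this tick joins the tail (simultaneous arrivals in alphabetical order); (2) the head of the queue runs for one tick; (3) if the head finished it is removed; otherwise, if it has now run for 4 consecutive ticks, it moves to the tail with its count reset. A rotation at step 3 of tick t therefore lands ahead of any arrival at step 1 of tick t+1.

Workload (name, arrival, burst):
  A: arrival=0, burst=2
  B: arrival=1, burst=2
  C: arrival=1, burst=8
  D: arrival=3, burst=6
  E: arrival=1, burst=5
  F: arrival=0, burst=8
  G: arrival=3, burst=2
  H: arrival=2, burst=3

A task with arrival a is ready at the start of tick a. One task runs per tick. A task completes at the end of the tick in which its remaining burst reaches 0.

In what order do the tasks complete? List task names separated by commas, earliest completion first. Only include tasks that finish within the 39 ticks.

completion order = A, B, H, G, F, C, E, D

t=0: queue=[A,F] q_used=0 → run A
t=1: queue=[A,F,B,C,E] q_used=1 → run A
t=2: queue=[F,B,C,E,H] q_used=0 → run F
t=3: queue=[F,B,C,E,H,D,G] q_used=1 → run F
t=4: queue=[F,B,C,E,H,D,G] q_used=2 → run F
t=5: queue=[F,B,C,E,H,D,G] q_used=3 → run F
t=6: queue=[B,C,E,H,D,G,F] q_used=0 → run B
t=7: queue=[B,C,E,H,D,G,F] q_used=1 → run B
t=8: queue=[C,E,H,D,G,F] q_used=0 → run C
t=9: queue=[C,E,H,D,G,F] q_used=1 → run C
t=10: queue=[C,E,H,D,G,F] q_used=2 → run C
t=11: queue=[C,E,H,D,G,F] q_used=3 → run C
t=12: queue=[E,H,D,G,F,C] q_used=0 → run E
t=13: queue=[E,H,D,G,F,C] q_used=1 → run E
t=14: queue=[E,H,D,G,F,C] q_used=2 → run E
t=15: queue=[E,H,D,G,F,C] q_used=3 → run E
t=16: queue=[H,D,G,F,C,E] q_used=0 → run H
t=17: queue=[H,D,G,F,C,E] q_used=1 → run H
t=18: queue=[H,D,G,F,C,E] q_used=2 → run H
t=19: queue=[D,G,F,C,E] q_used=0 → run D
t=20: queue=[D,G,F,C,E] q_used=1 → run D
t=21: queue=[D,G,F,C,E] q_used=2 → run D
t=22: queue=[D,G,F,C,E] q_used=3 → run D
t=23: queue=[G,F,C,E,D] q_used=0 → run G
t=24: queue=[G,F,C,E,D] q_used=1 → run G
t=25: queue=[F,C,E,D] q_used=0 → run F
t=26: queue=[F,C,E,D] q_used=1 → run F
t=27: queue=[F,C,E,D] q_used=2 → run F
t=28: queue=[F,C,E,D] q_used=3 → run F
t=29: queue=[C,E,D] q_used=0 → run C
t=30: queue=[C,E,D] q_used=1 → run C
t=31: queue=[C,E,D] q_used=2 → run C
t=32: queue=[C,E,D] q_used=3 → run C
t=33: queue=[E,D] q_used=0 → run E
t=34: queue=[D] q_used=0 → run D
t=35: queue=[D] q_used=1 → run D
t=36: (idle)
t=37: (idle)
t=38: (idle)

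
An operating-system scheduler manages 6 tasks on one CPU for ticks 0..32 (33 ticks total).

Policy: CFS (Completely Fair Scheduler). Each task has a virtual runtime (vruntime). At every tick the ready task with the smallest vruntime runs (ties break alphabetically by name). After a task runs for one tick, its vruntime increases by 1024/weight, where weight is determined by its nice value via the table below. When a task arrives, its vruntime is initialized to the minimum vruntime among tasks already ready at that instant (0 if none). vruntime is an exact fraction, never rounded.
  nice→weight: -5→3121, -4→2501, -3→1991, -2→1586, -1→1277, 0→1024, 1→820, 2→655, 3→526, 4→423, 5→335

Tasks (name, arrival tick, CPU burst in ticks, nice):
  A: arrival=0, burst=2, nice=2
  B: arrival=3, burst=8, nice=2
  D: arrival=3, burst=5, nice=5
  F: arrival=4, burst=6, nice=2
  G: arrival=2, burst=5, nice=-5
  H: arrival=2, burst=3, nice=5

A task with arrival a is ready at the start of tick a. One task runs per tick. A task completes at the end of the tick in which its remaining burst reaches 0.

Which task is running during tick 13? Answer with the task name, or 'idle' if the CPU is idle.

t=0: vr[A=0] → run A
t=1: vr[A=1024/655] → run A
t=2: vr[G=0 H=0] → run G
t=3: vr[B=0 D=0 G=1024/3121 H=0] → run B
t=4: vr[B=1024/655 D=0 F=0 G=1024/3121 H=0] → run D
t=5: vr[B=1024/655 D=1024/335 F=0 G=1024/3121 H=0] → run F
t=6: vr[B=1024/655 D=1024/335 F=1024/655 G=1024/3121 H=0] → run H
t=7: vr[B=1024/655 D=1024/335 F=1024/655 G=1024/3121 H=1024/335] → run G
t=8: vr[B=1024/655 D=1024/335 F=1024/655 G=2048/3121 H=1024/335] → run G
t=9: vr[B=1024/655 D=1024/335 F=1024/655 G=3072/3121 H=1024/335] → run G
t=10: vr[B=1024/655 D=1024/335 F=1024/655 G=4096/3121 H=1024/335] → run G
t=11: vr[B=1024/655 D=1024/335 F=1024/655 H=1024/335] → run B
t=12: vr[B=2048/655 D=1024/335 F=1024/655 H=1024/335] → run F
t=13: vr[B=2048/655 D=1024/335 F=2048/655 H=1024/335] → run D
t=14: vr[B=2048/655 D=2048/335 F=2048/655 H=1024/335] → run H
t=15: vr[B=2048/655 D=2048/335 F=2048/655 H=2048/335] → run B
t=16: vr[B=3072/655 D=2048/335 F=2048/655 H=2048/335] → run F
t=17: vr[B=3072/655 D=2048/335 F=3072/655 H=2048/335] → run B
t=18: vr[B=4096/655 D=2048/335 F=3072/655 H=2048/335] → run F
t=19: vr[B=4096/655 D=2048/335 F=4096/655 H=2048/335] → run D
t=20: vr[B=4096/655 D=3072/335 F=4096/655 H=2048/335] → run H
t=21: vr[B=4096/655 D=3072/335 F=4096/655] → run B
t=22: vr[B=1024/131 D=3072/335 F=4096/655] → run F
t=23: vr[B=1024/131 D=3072/335 F=1024/131] → run B
t=24: vr[B=6144/655 D=3072/335 F=1024/131] → run F
t=25: vr[B=6144/655 D=3072/335] → run D
t=26: vr[B=6144/655 D=4096/335] → run B
t=27: vr[B=7168/655 D=4096/335] → run B
t=28: vr[D=4096/335] → run D
t=29: (idle)
t=30: (idle)
t=31: (idle)
t=32: (idle)

running at tick 13 = D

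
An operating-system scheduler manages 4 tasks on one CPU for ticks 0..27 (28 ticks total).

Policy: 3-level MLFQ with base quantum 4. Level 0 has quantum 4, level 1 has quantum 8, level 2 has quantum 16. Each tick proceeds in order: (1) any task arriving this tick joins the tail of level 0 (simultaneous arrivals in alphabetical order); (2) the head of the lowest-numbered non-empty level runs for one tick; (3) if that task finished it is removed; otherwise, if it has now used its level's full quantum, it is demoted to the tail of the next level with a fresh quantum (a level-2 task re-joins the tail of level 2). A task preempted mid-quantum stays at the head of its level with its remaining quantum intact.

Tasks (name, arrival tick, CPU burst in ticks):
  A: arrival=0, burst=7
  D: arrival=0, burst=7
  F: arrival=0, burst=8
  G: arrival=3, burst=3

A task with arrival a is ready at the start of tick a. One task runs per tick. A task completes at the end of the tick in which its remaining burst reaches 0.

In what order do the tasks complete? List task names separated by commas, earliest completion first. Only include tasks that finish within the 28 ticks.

t=0: L0/L1/L2 = ADF/-/- → run A
t=1: L0/L1/L2 = ADF/-/- → run A
t=2: L0/L1/L2 = ADF/-/- → run A
t=3: L0/L1/L2 = ADFG/-/- → run A
t=4: L0/L1/L2 = DFG/A/- → run D
t=5: L0/L1/L2 = DFG/A/- → run D
t=6: L0/L1/L2 = DFG/A/- → run D
t=7: L0/L1/L2 = DFG/A/- → run D
t=8: L0/L1/L2 = FG/AD/- → run F
t=9: L0/L1/L2 = FG/AD/- → run F
t=10: L0/L1/L2 = FG/AD/- → run F
t=11: L0/L1/L2 = FG/AD/- → run F
t=12: L0/L1/L2 = G/ADF/- → run G
t=13: L0/L1/L2 = G/ADF/- → run G
t=14: L0/L1/L2 = G/ADF/- → run G
t=15: L0/L1/L2 = -/ADF/- → run A
t=16: L0/L1/L2 = -/ADF/- → run A
t=17: L0/L1/L2 = -/ADF/- → run A
t=18: L0/L1/L2 = -/DF/- → run D
t=19: L0/L1/L2 = -/DF/- → run D
t=20: L0/L1/L2 = -/DF/- → run D
t=21: L0/L1/L2 = -/F/- → run F
t=22: L0/L1/L2 = -/F/- → run F
t=23: L0/L1/L2 = -/F/- → run F
t=24: L0/L1/L2 = -/F/- → run F
t=25: (idle)
t=26: (idle)
t=27: (idle)

completion order = G, A, D, F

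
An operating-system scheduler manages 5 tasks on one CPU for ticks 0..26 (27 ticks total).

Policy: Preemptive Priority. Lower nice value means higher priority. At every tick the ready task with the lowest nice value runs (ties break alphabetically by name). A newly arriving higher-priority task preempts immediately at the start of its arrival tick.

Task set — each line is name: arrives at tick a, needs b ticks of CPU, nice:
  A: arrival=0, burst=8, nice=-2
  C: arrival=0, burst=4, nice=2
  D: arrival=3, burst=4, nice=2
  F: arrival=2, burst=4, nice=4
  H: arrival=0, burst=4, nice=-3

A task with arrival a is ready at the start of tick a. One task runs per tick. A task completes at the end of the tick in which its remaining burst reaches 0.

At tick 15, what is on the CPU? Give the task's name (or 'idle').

running at tick 15 = C

t=0: ready={A,C,H} → run H
t=1: ready={A,C,H} → run H
t=2: ready={A,C,F,H} → run H
t=3: ready={A,C,D,F,H} → run H
t=4: ready={A,C,D,F} → run A
t=5: ready={A,C,D,F} → run A
t=6: ready={A,C,D,F} → run A
t=7: ready={A,C,D,F} → run A
t=8: ready={A,C,D,F} → run A
t=9: ready={A,C,D,F} → run A
t=10: ready={A,C,D,F} → run A
t=11: ready={A,C,D,F} → run A
t=12: ready={C,D,F} → run C
t=13: ready={C,D,F} → run C
t=14: ready={C,D,F} → run C
t=15: ready={C,D,F} → run C
t=16: ready={D,F} → run D
t=17: ready={D,F} → run D
t=18: ready={D,F} → run D
t=19: ready={D,F} → run D
t=20: ready={F} → run F
t=21: ready={F} → run F
t=22: ready={F} → run F
t=23: ready={F} → run F
t=24: (idle)
t=25: (idle)
t=26: (idle)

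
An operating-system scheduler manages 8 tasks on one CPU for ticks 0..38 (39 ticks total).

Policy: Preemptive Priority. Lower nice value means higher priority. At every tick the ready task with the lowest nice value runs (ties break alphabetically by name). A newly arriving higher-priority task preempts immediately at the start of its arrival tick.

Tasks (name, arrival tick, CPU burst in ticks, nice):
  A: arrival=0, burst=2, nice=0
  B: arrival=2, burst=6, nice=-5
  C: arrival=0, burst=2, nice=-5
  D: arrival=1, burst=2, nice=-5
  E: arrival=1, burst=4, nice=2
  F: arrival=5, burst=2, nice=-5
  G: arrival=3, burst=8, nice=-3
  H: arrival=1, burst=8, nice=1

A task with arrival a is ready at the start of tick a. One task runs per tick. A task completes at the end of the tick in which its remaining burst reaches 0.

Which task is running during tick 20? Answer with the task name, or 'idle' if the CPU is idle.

running at tick 20 = A

t=0: ready={A,C} → run C
t=1: ready={A,C,D,E,H} → run C
t=2: ready={A,B,D,E,H} → run B
t=3: ready={A,B,D,E,G,H} → run B
t=4: ready={A,B,D,E,G,H} → run B
t=5: ready={A,B,D,E,F,G,H} → run B
t=6: ready={A,B,D,E,F,G,H} → run B
t=7: ready={A,B,D,E,F,G,H} → run B
t=8: ready={A,D,E,F,G,H} → run D
t=9: ready={A,D,E,F,G,H} → run D
t=10: ready={A,E,F,G,H} → run F
t=11: ready={A,E,F,G,H} → run F
t=12: ready={A,E,G,H} → run G
t=13: ready={A,E,G,H} → run G
t=14: ready={A,E,G,H} → run G
t=15: ready={A,E,G,H} → run G
t=16: ready={A,E,G,H} → run G
t=17: ready={A,E,G,H} → run G
t=18: ready={A,E,G,H} → run G
t=19: ready={A,E,G,H} → run G
t=20: ready={A,E,H} → run A
t=21: ready={A,E,H} → run A
t=22: ready={E,H} → run H
t=23: ready={E,H} → run H
t=24: ready={E,H} → run H
t=25: ready={E,H} → run H
t=26: ready={E,H} → run H
t=27: ready={E,H} → run H
t=28: ready={E,H} → run H
t=29: ready={E,H} → run H
t=30: ready={E} → run E
t=31: ready={E} → run E
t=32: ready={E} → run E
t=33: ready={E} → run E
t=34: (idle)
t=35: (idle)
t=36: (idle)
t=37: (idle)
t=38: (idle)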